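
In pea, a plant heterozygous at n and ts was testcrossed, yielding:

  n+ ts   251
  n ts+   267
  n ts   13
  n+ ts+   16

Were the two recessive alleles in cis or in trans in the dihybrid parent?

trans

The two most frequent classes are n+ ts (251) and n ts+ (267); these are the parental (non-recombinant) types.
So the F1 carried n+ ts on one chromosome and n ts+ on the other — the recessive alleles are on opposite chromosomes (trans / repulsion).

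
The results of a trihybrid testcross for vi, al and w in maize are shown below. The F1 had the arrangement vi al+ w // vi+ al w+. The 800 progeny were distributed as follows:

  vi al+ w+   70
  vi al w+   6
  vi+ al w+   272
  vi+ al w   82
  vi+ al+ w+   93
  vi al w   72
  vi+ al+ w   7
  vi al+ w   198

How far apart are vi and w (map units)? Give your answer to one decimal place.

The two rarest classes, vi+ al+ w and vi al w+, are the double crossovers. Comparing them with the parentals, only the vi allele has switched, so vi is the middle locus and the order is w – vi – al.
Crossovers in the w–vi interval produce the single-crossover classes vi al+ w+ and vi+ al w (70 + 82 = 152) plus the double crossovers (13).
RF(w–vi) = (152 + 13) / 800 = 165/800 = 0.2062 → 20.6 map units.

20.6 map units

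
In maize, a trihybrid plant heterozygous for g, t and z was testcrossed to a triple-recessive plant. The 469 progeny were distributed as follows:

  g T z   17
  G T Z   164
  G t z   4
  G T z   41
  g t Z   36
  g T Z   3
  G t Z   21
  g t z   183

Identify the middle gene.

The two most frequent reciprocal classes, g t z and G T Z, are the parental types, so the F1 was g t z / G T Z.
The two rarest classes, G t z and g T Z, are the double crossovers. Comparing them with the parentals, only the g allele has switched, so g is the middle locus and the order is z – g – t.

g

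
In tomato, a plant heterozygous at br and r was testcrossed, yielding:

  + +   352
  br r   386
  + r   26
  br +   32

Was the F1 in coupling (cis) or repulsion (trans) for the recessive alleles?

cis

The two most frequent classes are + + (352) and br r (386); these are the parental (non-recombinant) types.
So the F1 carried + + on one chromosome and br r on the other — the recessive alleles are on the same chromosome (cis / coupling).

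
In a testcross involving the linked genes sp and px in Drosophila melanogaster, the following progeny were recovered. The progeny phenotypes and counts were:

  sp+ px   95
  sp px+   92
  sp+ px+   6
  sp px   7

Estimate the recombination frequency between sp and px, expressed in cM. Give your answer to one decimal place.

The two most frequent classes, sp+ px (95) and sp px+ (92), are the parental types, so the F1 was sp+ px / sp px+.
The recombinant classes are sp+ px+ and sp px: 6 + 7 = 13.
Recombination frequency = 13/200 = 0.0650 ≈ 6.5%, i.e. 6.5 cM.

6.5 cM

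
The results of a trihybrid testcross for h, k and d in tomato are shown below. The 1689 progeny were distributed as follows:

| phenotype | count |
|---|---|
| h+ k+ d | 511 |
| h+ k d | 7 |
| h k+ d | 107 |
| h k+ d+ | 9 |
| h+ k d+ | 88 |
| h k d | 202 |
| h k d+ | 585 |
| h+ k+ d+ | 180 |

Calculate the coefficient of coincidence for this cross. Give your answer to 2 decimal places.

0.32

The two most frequent reciprocal classes, h k d+ and h+ k+ d, are the parental types, so the F1 was h k d+ / h+ k+ d.
The two rarest classes, h k+ d+ and h+ k d, are the double crossovers. Comparing them with the parentals, only the k allele has switched, so k is the middle locus and the order is h – k – d.
h–k: (195 + 16)/1689 = 0.1249; k–d: (382 + 16)/1689 = 0.2356.
Expected DCO frequency = 0.1249 × 0.2356 ≈ 0.02943; observed = 16/1689 ≈ 0.00947.
Coefficient of coincidence = 0.00947/0.02943 ≈ 0.32.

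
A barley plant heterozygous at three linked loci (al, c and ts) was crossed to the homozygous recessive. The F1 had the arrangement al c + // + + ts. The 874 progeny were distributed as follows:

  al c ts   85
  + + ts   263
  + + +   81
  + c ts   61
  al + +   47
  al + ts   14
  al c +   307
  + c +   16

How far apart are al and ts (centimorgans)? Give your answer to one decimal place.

The two rarest classes, + c + and al + ts, are the double crossovers. Comparing them with the parentals, only the al allele has switched, so al is the middle locus and the order is ts – al – c.
Crossovers in the ts–al interval produce the single-crossover classes al c ts and + + + (85 + 81 = 166) plus the double crossovers (30).
RF(ts–al) = (166 + 30) / 874 = 196/874 = 0.2243 → 22.4 centimorgans.

22.4 centimorgans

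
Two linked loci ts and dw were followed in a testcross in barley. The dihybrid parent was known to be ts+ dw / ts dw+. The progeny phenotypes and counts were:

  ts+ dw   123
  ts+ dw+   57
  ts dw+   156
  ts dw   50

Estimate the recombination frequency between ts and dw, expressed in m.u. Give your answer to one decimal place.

The recombinant classes are ts+ dw+ and ts dw: 57 + 50 = 107.
Recombination frequency = 107/386 = 0.2772 ≈ 27.7%, i.e. 27.7 m.u.

27.7 m.u.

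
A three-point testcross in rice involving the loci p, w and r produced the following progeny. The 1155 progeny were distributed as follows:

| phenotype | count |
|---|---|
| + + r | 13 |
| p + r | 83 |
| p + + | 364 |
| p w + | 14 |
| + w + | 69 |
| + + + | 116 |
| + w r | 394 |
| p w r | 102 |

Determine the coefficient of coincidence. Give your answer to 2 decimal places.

The two most frequent reciprocal classes, p + + and + w r, are the parental types, so the F1 was p + + / + w r.
The two rarest classes, p w + and + + r, are the double crossovers. Comparing them with the parentals, only the w allele has switched, so w is the middle locus and the order is r – w – p.
r–w: (152 + 27)/1155 = 0.1550; w–p: (218 + 27)/1155 = 0.2121.
Expected DCO frequency = 0.1550 × 0.2121 ≈ 0.03288; observed = 27/1155 ≈ 0.02338.
Coefficient of coincidence = 0.02338/0.03288 ≈ 0.71.

0.71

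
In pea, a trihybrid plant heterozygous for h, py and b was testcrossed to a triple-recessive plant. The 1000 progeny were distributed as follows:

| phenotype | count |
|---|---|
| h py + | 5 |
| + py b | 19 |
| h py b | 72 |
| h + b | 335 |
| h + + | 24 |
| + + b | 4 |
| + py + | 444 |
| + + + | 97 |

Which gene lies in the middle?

The two most frequent reciprocal classes, + py + and h + b, are the parental types, so the F1 was + py + / h + b.
The two rarest classes, h py + and + + b, are the double crossovers. Comparing them with the parentals, only the h allele has switched, so h is the middle locus and the order is b – h – py.

h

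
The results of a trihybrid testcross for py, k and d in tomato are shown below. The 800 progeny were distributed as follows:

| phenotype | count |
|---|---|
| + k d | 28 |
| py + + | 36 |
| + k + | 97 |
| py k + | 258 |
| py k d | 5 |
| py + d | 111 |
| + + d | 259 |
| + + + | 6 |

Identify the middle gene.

The two most frequent reciprocal classes, + + d and py k +, are the parental types, so the F1 was + + d / py k +.
The two rarest classes, + + + and py k d, are the double crossovers. Comparing them with the parentals, only the d allele has switched, so d is the middle locus and the order is py – d – k.

d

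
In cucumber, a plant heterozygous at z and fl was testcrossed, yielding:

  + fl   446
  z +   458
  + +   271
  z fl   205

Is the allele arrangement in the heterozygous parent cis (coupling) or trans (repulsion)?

The two most frequent classes are + fl (446) and z + (458); these are the parental (non-recombinant) types.
So the F1 carried + fl on one chromosome and z + on the other — the recessive alleles are on opposite chromosomes (trans / repulsion).

trans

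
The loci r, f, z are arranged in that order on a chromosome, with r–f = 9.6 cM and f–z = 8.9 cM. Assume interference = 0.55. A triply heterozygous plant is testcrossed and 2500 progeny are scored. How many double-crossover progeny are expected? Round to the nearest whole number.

10

Map distances give recombination frequencies of 0.096 and 0.089 for the two intervals.
With interference 0.55 (so coincidence = 0.45), expected double-crossover frequency = 0.096 × 0.089 × 0.45 = 0.00384.
Expected number = 0.00384 × 2500 = 9.61 ≈ 10.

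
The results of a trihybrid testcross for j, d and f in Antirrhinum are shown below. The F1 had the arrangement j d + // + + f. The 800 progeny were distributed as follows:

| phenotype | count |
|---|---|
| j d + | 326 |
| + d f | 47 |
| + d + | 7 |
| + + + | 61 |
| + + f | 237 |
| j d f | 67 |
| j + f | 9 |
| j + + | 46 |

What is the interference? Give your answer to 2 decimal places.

The two rarest classes, + d + and j + f, are the double crossovers. Comparing them with the parentals, only the j allele has switched, so j is the middle locus and the order is d – j – f.
d–j: (93 + 16)/800 = 0.1363; j–f: (128 + 16)/800 = 0.1800.
Expected DCO frequency = 0.1363 × 0.1800 ≈ 0.02453; observed = 16/800 ≈ 0.02000.
Coefficient of coincidence = 0.02000/0.02453 ≈ 0.82; interference = 1 − 0.82 = 0.18.

0.18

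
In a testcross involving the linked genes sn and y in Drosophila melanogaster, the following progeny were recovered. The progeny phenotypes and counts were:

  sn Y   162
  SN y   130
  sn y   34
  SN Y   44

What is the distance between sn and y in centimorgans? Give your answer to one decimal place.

21.1 centimorgans

The two most frequent classes, SN y (130) and sn Y (162), are the parental types, so the F1 was SN y / sn Y.
The recombinant classes are SN Y and sn y: 44 + 34 = 78.
Recombination frequency = 78/370 = 0.2108 ≈ 21.1%, i.e. 21.1 centimorgans.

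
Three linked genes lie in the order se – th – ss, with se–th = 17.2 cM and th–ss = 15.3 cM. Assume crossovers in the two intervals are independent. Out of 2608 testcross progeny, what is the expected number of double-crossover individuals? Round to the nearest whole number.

Map distances give recombination frequencies of 0.172 and 0.153 for the two intervals.
With no interference, expected double-crossover frequency = 0.172 × 0.153 = 0.02632.
Expected number = 0.02632 × 2608 = 68.63 ≈ 69.

69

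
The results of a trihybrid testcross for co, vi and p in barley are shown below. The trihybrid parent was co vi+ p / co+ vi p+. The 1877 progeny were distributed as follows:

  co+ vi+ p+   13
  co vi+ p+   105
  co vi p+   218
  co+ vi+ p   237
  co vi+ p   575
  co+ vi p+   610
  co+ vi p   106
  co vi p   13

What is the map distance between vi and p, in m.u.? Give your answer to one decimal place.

The two rarest classes, co vi p and co+ vi+ p+, are the double crossovers. Comparing them with the parentals, only the vi allele has switched, so vi is the middle locus and the order is co – vi – p.
Crossovers in the vi–p interval produce the single-crossover classes co vi+ p+ and co+ vi p (105 + 106 = 211) plus the double crossovers (26).
RF(vi–p) = (211 + 26) / 1877 = 237/1877 = 0.1263 → 12.6 m.u.

12.6 m.u.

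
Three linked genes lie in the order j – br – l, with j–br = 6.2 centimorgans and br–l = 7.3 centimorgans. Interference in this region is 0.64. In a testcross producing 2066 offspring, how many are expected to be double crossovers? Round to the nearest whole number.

Map distances give recombination frequencies of 0.062 and 0.073 for the two intervals.
With interference 0.64 (so coincidence = 0.36), expected double-crossover frequency = 0.062 × 0.073 × 0.36 = 0.00163.
Expected number = 0.00163 × 2066 = 3.37 ≈ 3.

3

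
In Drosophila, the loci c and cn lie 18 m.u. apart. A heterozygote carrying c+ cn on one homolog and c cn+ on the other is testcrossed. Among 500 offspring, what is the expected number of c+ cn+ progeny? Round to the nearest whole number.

45

A map distance of 18 m.u. corresponds to a recombination frequency of 0.180.
The F1 is c+ cn / c cn+, so c+ cn+ is a recombinant gamete class with expected frequency r/2 = 0.180/2 = 0.0900.
Expected number = 0.0900 × 500 = 45.00 ≈ 45.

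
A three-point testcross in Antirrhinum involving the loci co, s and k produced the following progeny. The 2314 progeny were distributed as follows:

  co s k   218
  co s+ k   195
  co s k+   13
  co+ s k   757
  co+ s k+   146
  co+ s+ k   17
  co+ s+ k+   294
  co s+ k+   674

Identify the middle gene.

s

The two most frequent reciprocal classes, co s+ k+ and co+ s k, are the parental types, so the F1 was co s+ k+ / co+ s k.
The two rarest classes, co s k+ and co+ s+ k, are the double crossovers. Comparing them with the parentals, only the s allele has switched, so s is the middle locus and the order is k – s – co.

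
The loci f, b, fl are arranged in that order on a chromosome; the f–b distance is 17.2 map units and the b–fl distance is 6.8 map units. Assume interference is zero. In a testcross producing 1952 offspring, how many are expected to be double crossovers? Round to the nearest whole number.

23

Map distances give recombination frequencies of 0.172 and 0.068 for the two intervals.
With no interference, expected double-crossover frequency = 0.172 × 0.068 = 0.01170.
Expected number = 0.01170 × 1952 = 22.83 ≈ 23.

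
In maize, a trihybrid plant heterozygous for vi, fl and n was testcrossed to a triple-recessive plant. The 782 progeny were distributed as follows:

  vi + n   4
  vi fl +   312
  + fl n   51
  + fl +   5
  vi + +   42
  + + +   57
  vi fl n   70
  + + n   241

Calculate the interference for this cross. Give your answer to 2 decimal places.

0.49

The two most frequent reciprocal classes, + + n and vi fl +, are the parental types, so the F1 was + + n / vi fl +.
The two rarest classes, vi + n and + fl +, are the double crossovers. Comparing them with the parentals, only the vi allele has switched, so vi is the middle locus and the order is n – vi – fl.
n–vi: (127 + 9)/782 = 0.1739; vi–fl: (93 + 9)/782 = 0.1304.
Expected DCO frequency = 0.1739 × 0.1304 ≈ 0.02268; observed = 9/782 ≈ 0.01151.
Coefficient of coincidence = 0.01151/0.02268 ≈ 0.51; interference = 1 − 0.51 = 0.49.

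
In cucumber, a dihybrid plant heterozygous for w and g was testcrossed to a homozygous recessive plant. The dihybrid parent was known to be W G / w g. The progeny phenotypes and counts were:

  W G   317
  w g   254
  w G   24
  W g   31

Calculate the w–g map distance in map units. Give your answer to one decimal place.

The recombinant classes are W g and w G: 31 + 24 = 55.
Recombination frequency = 55/626 = 0.0879 ≈ 8.8%, i.e. 8.8 map units.

8.8 map units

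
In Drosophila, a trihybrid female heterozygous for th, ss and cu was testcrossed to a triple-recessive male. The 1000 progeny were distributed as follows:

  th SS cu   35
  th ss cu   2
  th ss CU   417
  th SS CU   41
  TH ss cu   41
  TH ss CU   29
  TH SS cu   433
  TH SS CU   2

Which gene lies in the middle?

The two most frequent reciprocal classes, th ss CU and TH SS cu, are the parental types, so the F1 was th ss CU / TH SS cu.
The two rarest classes, th ss cu and TH SS CU, are the double crossovers. Comparing them with the parentals, only the cu allele has switched, so cu is the middle locus and the order is th – cu – ss.

cu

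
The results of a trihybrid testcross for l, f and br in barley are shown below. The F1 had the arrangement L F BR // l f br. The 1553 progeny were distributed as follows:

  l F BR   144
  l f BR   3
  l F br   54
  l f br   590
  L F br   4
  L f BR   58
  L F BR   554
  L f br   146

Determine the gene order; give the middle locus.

The two rarest classes, L F br and l f BR, are the double crossovers. Comparing them with the parentals, only the br allele has switched, so br is the middle locus and the order is l – br – f.

br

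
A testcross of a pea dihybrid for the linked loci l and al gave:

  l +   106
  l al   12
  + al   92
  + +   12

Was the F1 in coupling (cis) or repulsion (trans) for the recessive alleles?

The two most frequent classes are + al (92) and l + (106); these are the parental (non-recombinant) types.
So the F1 carried + al on one chromosome and l + on the other — the recessive alleles are on opposite chromosomes (trans / repulsion).

trans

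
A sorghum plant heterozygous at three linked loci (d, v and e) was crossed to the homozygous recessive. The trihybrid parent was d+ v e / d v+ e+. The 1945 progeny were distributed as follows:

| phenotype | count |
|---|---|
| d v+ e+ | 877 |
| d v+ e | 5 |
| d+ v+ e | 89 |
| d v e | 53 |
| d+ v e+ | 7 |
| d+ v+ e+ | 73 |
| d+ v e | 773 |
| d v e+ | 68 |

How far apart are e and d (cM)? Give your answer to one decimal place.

The two rarest classes, d+ v e+ and d v+ e, are the double crossovers. Comparing them with the parentals, only the e allele has switched, so e is the middle locus and the order is v – e – d.
Crossovers in the e–d interval produce the single-crossover classes d v e and d+ v+ e+ (53 + 73 = 126) plus the double crossovers (12).
RF(e–d) = (126 + 12) / 1945 = 138/1945 = 0.0710 → 7.1 cM.

7.1 cM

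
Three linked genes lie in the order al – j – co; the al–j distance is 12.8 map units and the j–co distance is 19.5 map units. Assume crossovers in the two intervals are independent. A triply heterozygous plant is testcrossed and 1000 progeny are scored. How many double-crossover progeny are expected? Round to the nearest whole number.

Map distances give recombination frequencies of 0.128 and 0.195 for the two intervals.
With no interference, expected double-crossover frequency = 0.128 × 0.195 = 0.02496.
Expected number = 0.02496 × 1000 = 24.96 ≈ 25.

25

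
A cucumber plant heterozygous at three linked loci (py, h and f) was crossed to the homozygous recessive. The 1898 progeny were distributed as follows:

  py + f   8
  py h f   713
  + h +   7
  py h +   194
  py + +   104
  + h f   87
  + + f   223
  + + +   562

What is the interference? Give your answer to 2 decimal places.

0.68

The two most frequent reciprocal classes, + + + and py h f, are the parental types, so the F1 was + + + / py h f.
The two rarest classes, + h + and py + f, are the double crossovers. Comparing them with the parentals, only the h allele has switched, so h is the middle locus and the order is py – h – f.
py–h: (191 + 15)/1898 = 0.1085; h–f: (417 + 15)/1898 = 0.2276.
Expected DCO frequency = 0.1085 × 0.2276 ≈ 0.02469; observed = 15/1898 ≈ 0.00790.
Coefficient of coincidence = 0.00790/0.02469 ≈ 0.32; interference = 1 − 0.32 = 0.68.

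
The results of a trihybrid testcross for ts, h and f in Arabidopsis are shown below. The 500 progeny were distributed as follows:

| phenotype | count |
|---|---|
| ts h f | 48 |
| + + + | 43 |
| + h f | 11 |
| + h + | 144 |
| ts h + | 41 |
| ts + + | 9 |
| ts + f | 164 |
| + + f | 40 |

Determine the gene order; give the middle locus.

The two most frequent reciprocal classes, + h + and ts + f, are the parental types, so the F1 was + h + / ts + f.
The two rarest classes, + h f and ts + +, are the double crossovers. Comparing them with the parentals, only the f allele has switched, so f is the middle locus and the order is ts – f – h.

f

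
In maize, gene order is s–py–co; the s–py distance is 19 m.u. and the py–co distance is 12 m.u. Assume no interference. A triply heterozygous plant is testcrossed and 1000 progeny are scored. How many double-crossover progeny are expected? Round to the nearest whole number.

Map distances give recombination frequencies of 0.190 and 0.120 for the two intervals.
With no interference, expected double-crossover frequency = 0.190 × 0.120 = 0.02280.
Expected number = 0.02280 × 1000 = 22.80 ≈ 23.

23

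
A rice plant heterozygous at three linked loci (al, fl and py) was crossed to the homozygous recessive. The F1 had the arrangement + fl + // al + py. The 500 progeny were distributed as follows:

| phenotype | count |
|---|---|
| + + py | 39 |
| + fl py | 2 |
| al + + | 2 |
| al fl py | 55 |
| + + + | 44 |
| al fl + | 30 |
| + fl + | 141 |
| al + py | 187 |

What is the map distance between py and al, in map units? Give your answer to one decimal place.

14.6 map units

The two rarest classes, + fl py and al + +, are the double crossovers. Comparing them with the parentals, only the py allele has switched, so py is the middle locus and the order is fl – py – al.
Crossovers in the py–al interval produce the single-crossover classes al fl + and + + py (30 + 39 = 69) plus the double crossovers (4).
RF(py–al) = (69 + 4) / 500 = 73/500 = 0.1460 → 14.6 map units.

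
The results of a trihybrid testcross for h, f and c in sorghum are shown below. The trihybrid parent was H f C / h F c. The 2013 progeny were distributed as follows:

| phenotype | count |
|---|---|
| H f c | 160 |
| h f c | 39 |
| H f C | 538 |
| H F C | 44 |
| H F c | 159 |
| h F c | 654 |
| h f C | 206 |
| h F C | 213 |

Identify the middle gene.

The two rarest classes, H F C and h f c, are the double crossovers. Comparing them with the parentals, only the f allele has switched, so f is the middle locus and the order is h – f – c.

f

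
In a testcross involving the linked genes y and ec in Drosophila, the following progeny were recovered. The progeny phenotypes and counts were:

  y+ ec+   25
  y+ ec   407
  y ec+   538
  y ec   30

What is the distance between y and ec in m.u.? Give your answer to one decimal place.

The two most frequent classes, y+ ec (407) and y ec+ (538), are the parental types, so the F1 was y+ ec / y ec+.
The recombinant classes are y+ ec+ and y ec: 25 + 30 = 55.
Recombination frequency = 55/1000 = 0.0550 ≈ 5.5%, i.e. 5.5 m.u.

5.5 m.u.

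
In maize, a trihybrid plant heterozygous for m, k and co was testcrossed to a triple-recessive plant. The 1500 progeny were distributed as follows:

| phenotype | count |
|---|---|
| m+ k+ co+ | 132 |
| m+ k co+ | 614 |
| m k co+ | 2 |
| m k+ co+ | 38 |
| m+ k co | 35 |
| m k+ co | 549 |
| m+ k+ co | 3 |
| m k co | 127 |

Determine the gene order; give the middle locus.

The two most frequent reciprocal classes, m k+ co and m+ k co+, are the parental types, so the F1 was m k+ co / m+ k co+.
The two rarest classes, m+ k+ co and m k co+, are the double crossovers. Comparing them with the parentals, only the m allele has switched, so m is the middle locus and the order is k – m – co.

m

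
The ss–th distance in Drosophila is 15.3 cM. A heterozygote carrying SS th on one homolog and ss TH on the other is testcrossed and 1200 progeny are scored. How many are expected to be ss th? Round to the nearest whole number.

92

A map distance of 15.3 cM corresponds to a recombination frequency of 0.153.
The F1 is SS th / ss TH, so ss th is a recombinant gamete class with expected frequency r/2 = 0.153/2 = 0.0765.
Expected number = 0.0765 × 1200 = 91.80 ≈ 92.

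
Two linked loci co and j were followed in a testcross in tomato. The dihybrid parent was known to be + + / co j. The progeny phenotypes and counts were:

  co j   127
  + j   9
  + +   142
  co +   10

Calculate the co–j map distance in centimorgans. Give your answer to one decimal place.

The recombinant classes are + j and co +: 9 + 10 = 19.
Recombination frequency = 19/288 = 0.0660 ≈ 6.6%, i.e. 6.6 centimorgans.

6.6 centimorgans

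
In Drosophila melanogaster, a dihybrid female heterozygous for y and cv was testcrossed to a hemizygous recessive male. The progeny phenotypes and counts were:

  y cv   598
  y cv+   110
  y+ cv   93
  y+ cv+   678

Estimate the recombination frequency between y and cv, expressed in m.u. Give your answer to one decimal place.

13.7 m.u.

The two most frequent classes, y+ cv+ (678) and y cv (598), are the parental types, so the F1 was y+ cv+ / y cv.
The recombinant classes are y+ cv and y cv+: 93 + 110 = 203.
Recombination frequency = 203/1479 = 0.1373 ≈ 13.7%, i.e. 13.7 m.u.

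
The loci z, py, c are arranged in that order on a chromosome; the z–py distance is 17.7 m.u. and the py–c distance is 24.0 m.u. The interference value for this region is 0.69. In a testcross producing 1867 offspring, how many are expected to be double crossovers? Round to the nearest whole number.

25

Map distances give recombination frequencies of 0.177 and 0.240 for the two intervals.
With interference 0.69 (so coincidence = 0.31), expected double-crossover frequency = 0.177 × 0.240 × 0.31 = 0.01317.
Expected number = 0.01317 × 1867 = 24.59 ≈ 25.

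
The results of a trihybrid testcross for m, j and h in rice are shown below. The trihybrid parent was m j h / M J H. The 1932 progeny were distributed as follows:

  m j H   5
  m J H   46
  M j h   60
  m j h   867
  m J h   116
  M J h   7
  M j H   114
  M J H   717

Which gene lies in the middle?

The two rarest classes, m j H and M J h, are the double crossovers. Comparing them with the parentals, only the h allele has switched, so h is the middle locus and the order is j – h – m.

h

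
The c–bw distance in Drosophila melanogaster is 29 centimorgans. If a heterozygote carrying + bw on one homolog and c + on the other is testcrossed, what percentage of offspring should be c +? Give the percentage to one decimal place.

A map distance of 29 centimorgans corresponds to a recombination frequency of 0.290.
The F1 is + bw / c +, so c + is a parental gamete class with expected frequency (1 − r)/2 = 0.710/2 = 0.3550.
That is 0.3550 = 35.5% of the progeny.

35.5%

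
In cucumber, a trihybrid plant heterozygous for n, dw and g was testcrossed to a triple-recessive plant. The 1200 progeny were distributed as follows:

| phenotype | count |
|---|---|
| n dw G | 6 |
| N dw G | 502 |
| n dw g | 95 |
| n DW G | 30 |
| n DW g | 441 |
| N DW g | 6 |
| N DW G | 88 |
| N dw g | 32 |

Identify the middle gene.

n

The two most frequent reciprocal classes, N dw G and n DW g, are the parental types, so the F1 was N dw G / n DW g.
The two rarest classes, n dw G and N DW g, are the double crossovers. Comparing them with the parentals, only the n allele has switched, so n is the middle locus and the order is dw – n – g.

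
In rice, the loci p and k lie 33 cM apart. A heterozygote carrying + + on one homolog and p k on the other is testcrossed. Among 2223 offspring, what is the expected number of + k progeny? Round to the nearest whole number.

367

A map distance of 33 cM corresponds to a recombination frequency of 0.330.
The F1 is + + / p k, so + k is a recombinant gamete class with expected frequency r/2 = 0.330/2 = 0.1650.
Expected number = 0.1650 × 2223 = 366.80 ≈ 367.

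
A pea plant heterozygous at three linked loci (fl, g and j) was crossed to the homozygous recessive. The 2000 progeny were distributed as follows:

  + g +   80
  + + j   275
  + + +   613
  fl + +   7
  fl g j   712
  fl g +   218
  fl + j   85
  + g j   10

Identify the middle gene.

The two most frequent reciprocal classes, fl g j and + + +, are the parental types, so the F1 was fl g j / + + +.
The two rarest classes, + g j and fl + +, are the double crossovers. Comparing them with the parentals, only the fl allele has switched, so fl is the middle locus and the order is j – fl – g.

fl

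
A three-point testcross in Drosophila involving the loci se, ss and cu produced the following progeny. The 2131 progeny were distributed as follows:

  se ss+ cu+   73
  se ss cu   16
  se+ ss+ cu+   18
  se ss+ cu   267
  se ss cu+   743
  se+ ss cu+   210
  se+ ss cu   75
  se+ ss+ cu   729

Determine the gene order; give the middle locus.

cu

The two most frequent reciprocal classes, se+ ss+ cu and se ss cu+, are the parental types, so the F1 was se+ ss+ cu / se ss cu+.
The two rarest classes, se+ ss+ cu+ and se ss cu, are the double crossovers. Comparing them with the parentals, only the cu allele has switched, so cu is the middle locus and the order is se – cu – ss.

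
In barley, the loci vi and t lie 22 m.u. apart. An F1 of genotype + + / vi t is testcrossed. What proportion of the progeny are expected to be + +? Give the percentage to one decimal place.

A map distance of 22 m.u. corresponds to a recombination frequency of 0.220.
The F1 is + + / vi t, so + + is a parental gamete class with expected frequency (1 − r)/2 = 0.780/2 = 0.3900.
That is 0.3900 = 39.0% of the progeny.

39.0%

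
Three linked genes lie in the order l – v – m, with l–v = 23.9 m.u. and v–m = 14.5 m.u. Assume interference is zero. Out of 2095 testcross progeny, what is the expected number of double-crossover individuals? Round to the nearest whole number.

73

Map distances give recombination frequencies of 0.239 and 0.145 for the two intervals.
With no interference, expected double-crossover frequency = 0.239 × 0.145 = 0.03465.
Expected number = 0.03465 × 2095 = 72.60 ≈ 73.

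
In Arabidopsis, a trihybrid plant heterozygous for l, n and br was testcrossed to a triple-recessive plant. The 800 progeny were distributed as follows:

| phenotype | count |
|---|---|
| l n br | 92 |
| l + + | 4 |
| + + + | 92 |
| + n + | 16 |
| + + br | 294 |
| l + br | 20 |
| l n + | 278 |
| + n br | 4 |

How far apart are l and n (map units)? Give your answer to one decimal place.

The two most frequent reciprocal classes, l n + and + + br, are the parental types, so the F1 was l n + / + + br.
The two rarest classes, l + + and + n br, are the double crossovers. Comparing them with the parentals, only the n allele has switched, so n is the middle locus and the order is l – n – br.
Crossovers in the l–n interval produce the single-crossover classes + n + and l + br (16 + 20 = 36) plus the double crossovers (8).
RF(l–n) = (36 + 8) / 800 = 44/800 = 0.0550 → 5.5 map units.

5.5 map units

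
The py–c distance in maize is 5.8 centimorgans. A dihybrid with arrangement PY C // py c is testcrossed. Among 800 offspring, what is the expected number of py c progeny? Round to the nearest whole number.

A map distance of 5.8 centimorgans corresponds to a recombination frequency of 0.058.
The F1 is PY C / py c, so py c is a parental gamete class with expected frequency (1 − r)/2 = 0.942/2 = 0.4710.
Expected number = 0.4710 × 800 = 376.80 ≈ 377.

377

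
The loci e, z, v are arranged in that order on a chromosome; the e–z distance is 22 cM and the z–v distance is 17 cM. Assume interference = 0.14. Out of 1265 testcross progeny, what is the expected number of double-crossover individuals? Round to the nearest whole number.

Map distances give recombination frequencies of 0.220 and 0.170 for the two intervals.
With interference 0.14 (so coincidence = 0.86), expected double-crossover frequency = 0.220 × 0.170 × 0.86 = 0.03216.
Expected number = 0.03216 × 1265 = 40.69 ≈ 41.

41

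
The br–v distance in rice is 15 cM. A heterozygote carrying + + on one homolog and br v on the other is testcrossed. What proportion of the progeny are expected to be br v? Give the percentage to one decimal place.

A map distance of 15 cM corresponds to a recombination frequency of 0.150.
The F1 is + + / br v, so br v is a parental gamete class with expected frequency (1 − r)/2 = 0.850/2 = 0.4250.
That is 0.4250 = 42.5% of the progeny.

42.5%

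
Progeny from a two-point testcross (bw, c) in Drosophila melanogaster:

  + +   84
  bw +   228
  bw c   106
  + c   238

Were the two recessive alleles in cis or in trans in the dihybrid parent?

The two most frequent classes are + c (238) and bw + (228); these are the parental (non-recombinant) types.
So the F1 carried + c on one chromosome and bw + on the other — the recessive alleles are on opposite chromosomes (trans / repulsion).

trans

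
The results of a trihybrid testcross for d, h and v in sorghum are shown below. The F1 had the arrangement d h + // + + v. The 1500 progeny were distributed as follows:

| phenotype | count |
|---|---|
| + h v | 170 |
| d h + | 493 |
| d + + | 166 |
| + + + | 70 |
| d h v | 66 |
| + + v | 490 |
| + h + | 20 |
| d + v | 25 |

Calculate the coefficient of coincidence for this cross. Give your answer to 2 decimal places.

0.98

The two rarest classes, + h + and d + v, are the double crossovers. Comparing them with the parentals, only the d allele has switched, so d is the middle locus and the order is h – d – v.
h–d: (336 + 45)/1500 = 0.2540; d–v: (136 + 45)/1500 = 0.1207.
Expected DCO frequency = 0.2540 × 0.1207 ≈ 0.03066; observed = 45/1500 ≈ 0.03000.
Coefficient of coincidence = 0.03000/0.03066 ≈ 0.98.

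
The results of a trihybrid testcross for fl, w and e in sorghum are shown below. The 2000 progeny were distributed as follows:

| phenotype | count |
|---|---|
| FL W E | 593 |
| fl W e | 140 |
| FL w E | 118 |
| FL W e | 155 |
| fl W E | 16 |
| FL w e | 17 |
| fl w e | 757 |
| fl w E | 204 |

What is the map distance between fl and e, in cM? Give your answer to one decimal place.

The two most frequent reciprocal classes, FL W E and fl w e, are the parental types, so the F1 was FL W E / fl w e.
The two rarest classes, fl W E and FL w e, are the double crossovers. Comparing them with the parentals, only the fl allele has switched, so fl is the middle locus and the order is e – fl – w.
Crossovers in the e–fl interval produce the single-crossover classes FL W e and fl w E (155 + 204 = 359) plus the double crossovers (33).
RF(e–fl) = (359 + 33) / 2000 = 392/2000 = 0.1960 → 19.6 cM.

19.6 cM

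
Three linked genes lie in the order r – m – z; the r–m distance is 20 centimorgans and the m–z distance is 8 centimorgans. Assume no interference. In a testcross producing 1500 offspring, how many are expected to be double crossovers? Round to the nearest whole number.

24

Map distances give recombination frequencies of 0.200 and 0.080 for the two intervals.
With no interference, expected double-crossover frequency = 0.200 × 0.080 = 0.01600.
Expected number = 0.01600 × 1500 = 24.00 ≈ 24.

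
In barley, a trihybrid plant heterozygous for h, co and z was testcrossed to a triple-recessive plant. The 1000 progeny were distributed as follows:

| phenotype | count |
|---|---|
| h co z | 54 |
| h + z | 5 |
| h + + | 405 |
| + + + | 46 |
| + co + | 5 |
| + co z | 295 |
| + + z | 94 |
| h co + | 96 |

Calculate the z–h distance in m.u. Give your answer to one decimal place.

The two most frequent reciprocal classes, + co z and h + +, are the parental types, so the F1 was + co z / h + +.
The two rarest classes, + co + and h + z, are the double crossovers. Comparing them with the parentals, only the z allele has switched, so z is the middle locus and the order is h – z – co.
Crossovers in the h–z interval produce the single-crossover classes h co z and + + + (54 + 46 = 100) plus the double crossovers (10).
RF(h–z) = (100 + 10) / 1000 = 110/1000 = 0.1100 → 11.0 m.u.

11.0 m.u.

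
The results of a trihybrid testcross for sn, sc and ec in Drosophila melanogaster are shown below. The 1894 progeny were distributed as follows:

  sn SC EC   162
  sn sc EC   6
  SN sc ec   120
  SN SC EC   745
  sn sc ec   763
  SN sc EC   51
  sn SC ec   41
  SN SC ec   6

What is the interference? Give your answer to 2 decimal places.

0.26

The two most frequent reciprocal classes, SN SC EC and sn sc ec, are the parental types, so the F1 was SN SC EC / sn sc ec.
The two rarest classes, SN SC ec and sn sc EC, are the double crossovers. Comparing them with the parentals, only the ec allele has switched, so ec is the middle locus and the order is sn – ec – sc.
sn–ec: (282 + 12)/1894 = 0.1552; ec–sc: (92 + 12)/1894 = 0.0549.
Expected DCO frequency = 0.1552 × 0.0549 ≈ 0.00852; observed = 12/1894 ≈ 0.00634.
Coefficient of coincidence = 0.00634/0.00852 ≈ 0.74; interference = 1 − 0.74 = 0.26.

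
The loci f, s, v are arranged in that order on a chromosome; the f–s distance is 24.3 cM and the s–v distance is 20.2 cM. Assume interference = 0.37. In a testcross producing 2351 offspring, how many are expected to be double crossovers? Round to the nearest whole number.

Map distances give recombination frequencies of 0.243 and 0.202 for the two intervals.
With interference 0.37 (so coincidence = 0.63), expected double-crossover frequency = 0.243 × 0.202 × 0.63 = 0.03092.
Expected number = 0.03092 × 2351 = 72.70 ≈ 73.

73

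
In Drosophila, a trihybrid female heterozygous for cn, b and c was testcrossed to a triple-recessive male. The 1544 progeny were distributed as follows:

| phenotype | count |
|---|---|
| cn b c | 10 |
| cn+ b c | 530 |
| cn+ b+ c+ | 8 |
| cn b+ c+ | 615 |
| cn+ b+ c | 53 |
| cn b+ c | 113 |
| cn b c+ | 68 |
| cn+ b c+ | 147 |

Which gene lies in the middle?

cn

The two most frequent reciprocal classes, cn b+ c+ and cn+ b c, are the parental types, so the F1 was cn b+ c+ / cn+ b c.
The two rarest classes, cn+ b+ c+ and cn b c, are the double crossovers. Comparing them with the parentals, only the cn allele has switched, so cn is the middle locus and the order is b – cn – c.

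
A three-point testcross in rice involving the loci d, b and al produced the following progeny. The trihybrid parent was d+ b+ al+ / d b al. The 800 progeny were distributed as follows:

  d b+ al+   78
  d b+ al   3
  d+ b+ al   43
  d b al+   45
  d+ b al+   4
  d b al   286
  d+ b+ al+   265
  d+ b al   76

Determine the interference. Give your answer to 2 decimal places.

0.63

The two rarest classes, d+ b al+ and d b+ al, are the double crossovers. Comparing them with the parentals, only the b allele has switched, so b is the middle locus and the order is al – b – d.
al–b: (88 + 7)/800 = 0.1187; b–d: (154 + 7)/800 = 0.2013.
Expected DCO frequency = 0.1187 × 0.2013 ≈ 0.02389; observed = 7/800 ≈ 0.00875.
Coefficient of coincidence = 0.00875/0.02389 ≈ 0.37; interference = 1 − 0.37 = 0.63.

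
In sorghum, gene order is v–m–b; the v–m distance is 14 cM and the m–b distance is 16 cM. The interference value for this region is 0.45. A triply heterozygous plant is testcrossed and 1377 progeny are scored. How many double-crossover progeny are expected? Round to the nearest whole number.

Map distances give recombination frequencies of 0.140 and 0.160 for the two intervals.
With interference 0.45 (so coincidence = 0.55), expected double-crossover frequency = 0.140 × 0.160 × 0.55 = 0.01232.
Expected number = 0.01232 × 1377 = 16.96 ≈ 17.

17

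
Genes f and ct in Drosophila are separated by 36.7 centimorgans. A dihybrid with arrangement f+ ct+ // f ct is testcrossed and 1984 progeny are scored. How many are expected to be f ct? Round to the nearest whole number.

628

A map distance of 36.7 centimorgans corresponds to a recombination frequency of 0.367.
The F1 is f+ ct+ / f ct, so f ct is a parental gamete class with expected frequency (1 − r)/2 = 0.633/2 = 0.3165.
Expected number = 0.3165 × 1984 = 627.94 ≈ 628.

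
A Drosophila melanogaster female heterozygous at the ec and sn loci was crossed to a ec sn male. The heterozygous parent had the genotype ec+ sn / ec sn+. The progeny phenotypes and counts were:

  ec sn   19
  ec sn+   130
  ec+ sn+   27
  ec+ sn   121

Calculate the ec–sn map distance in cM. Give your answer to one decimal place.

The recombinant classes are ec+ sn+ and ec sn: 27 + 19 = 46.
Recombination frequency = 46/297 = 0.1549 ≈ 15.5%, i.e. 15.5 cM.

15.5 cM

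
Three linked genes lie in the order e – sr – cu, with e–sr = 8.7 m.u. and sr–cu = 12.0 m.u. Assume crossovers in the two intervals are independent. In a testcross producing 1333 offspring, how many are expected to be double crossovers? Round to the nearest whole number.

14

Map distances give recombination frequencies of 0.087 and 0.120 for the two intervals.
With no interference, expected double-crossover frequency = 0.087 × 0.120 = 0.01044.
Expected number = 0.01044 × 1333 = 13.92 ≈ 14.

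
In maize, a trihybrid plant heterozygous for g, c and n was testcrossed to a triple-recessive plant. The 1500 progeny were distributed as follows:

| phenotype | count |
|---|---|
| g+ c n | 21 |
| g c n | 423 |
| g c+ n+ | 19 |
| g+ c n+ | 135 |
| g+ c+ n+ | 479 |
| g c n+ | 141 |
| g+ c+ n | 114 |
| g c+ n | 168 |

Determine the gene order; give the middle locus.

g

The two most frequent reciprocal classes, g+ c+ n+ and g c n, are the parental types, so the F1 was g+ c+ n+ / g c n.
The two rarest classes, g c+ n+ and g+ c n, are the double crossovers. Comparing them with the parentals, only the g allele has switched, so g is the middle locus and the order is c – g – n.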